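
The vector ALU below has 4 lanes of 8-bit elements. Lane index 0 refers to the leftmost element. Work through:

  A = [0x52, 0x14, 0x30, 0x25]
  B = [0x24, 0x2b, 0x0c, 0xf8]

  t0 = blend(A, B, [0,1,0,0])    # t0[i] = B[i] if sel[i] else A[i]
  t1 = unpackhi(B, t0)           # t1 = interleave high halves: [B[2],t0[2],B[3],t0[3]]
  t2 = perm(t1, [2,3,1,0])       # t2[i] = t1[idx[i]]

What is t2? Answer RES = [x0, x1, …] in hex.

  t0: 52 2b 30 25
  t1: 0c 30 f8 25
  t2: f8 25 30 0c

RES = [ 0xf8  0x25  0x30  0x0c ]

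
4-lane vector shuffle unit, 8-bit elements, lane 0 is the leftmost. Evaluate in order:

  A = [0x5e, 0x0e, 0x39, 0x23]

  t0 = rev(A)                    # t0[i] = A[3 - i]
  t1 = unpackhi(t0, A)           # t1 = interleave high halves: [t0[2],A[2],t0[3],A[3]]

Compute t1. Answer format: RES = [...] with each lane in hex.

RES = [0x0e, 0x39, 0x5e, 0x23]

t0 = [0x23, 0x39, 0x0e, 0x5e]
t1 = [0x0e, 0x39, 0x5e, 0x23]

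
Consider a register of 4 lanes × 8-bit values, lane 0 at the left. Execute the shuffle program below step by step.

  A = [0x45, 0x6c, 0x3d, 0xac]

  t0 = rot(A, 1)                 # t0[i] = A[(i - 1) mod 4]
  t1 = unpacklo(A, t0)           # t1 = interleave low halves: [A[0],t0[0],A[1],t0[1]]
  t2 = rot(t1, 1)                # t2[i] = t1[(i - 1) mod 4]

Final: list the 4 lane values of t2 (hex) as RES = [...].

  t0: ac 45 6c 3d
  t1: 45 ac 6c 45
  t2: 45 45 ac 6c

RES = [ 0x45  0x45  0xac  0x6c ]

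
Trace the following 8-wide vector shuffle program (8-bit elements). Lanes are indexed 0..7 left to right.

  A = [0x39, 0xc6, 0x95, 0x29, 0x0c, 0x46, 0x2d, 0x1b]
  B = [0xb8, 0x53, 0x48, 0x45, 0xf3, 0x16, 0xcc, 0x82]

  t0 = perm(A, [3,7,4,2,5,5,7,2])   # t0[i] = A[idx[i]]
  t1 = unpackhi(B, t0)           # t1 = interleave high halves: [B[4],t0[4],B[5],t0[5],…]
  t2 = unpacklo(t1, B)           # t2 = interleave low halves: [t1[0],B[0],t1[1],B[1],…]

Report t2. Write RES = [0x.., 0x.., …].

RES = [ 0xf3  0xb8  0x46  0x53  0x16  0x48  0x46  0x45 ]

t0 = [0x29, 0x1b, 0x0c, 0x95, 0x46, 0x46, 0x1b, 0x95]
t1 = [0xf3, 0x46, 0x16, 0x46, 0xcc, 0x1b, 0x82, 0x95]
t2 = [0xf3, 0xb8, 0x46, 0x53, 0x16, 0x48, 0x46, 0x45]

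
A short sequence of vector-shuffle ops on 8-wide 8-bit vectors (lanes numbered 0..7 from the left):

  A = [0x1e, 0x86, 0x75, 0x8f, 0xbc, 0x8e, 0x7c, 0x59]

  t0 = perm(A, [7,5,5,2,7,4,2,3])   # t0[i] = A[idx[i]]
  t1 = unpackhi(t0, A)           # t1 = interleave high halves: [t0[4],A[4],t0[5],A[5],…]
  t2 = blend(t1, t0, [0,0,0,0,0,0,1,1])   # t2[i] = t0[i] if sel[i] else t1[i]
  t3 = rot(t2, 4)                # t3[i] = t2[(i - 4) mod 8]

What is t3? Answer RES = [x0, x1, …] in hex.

  t0: 59 8e 8e 75 59 bc 75 8f
  t1: 59 bc bc 8e 75 7c 8f 59
  t2: 59 bc bc 8e 75 7c 75 8f
  t3: 75 7c 75 8f 59 bc bc 8e

RES = [0x75, 0x7c, 0x75, 0x8f, 0x59, 0xbc, 0xbc, 0x8e]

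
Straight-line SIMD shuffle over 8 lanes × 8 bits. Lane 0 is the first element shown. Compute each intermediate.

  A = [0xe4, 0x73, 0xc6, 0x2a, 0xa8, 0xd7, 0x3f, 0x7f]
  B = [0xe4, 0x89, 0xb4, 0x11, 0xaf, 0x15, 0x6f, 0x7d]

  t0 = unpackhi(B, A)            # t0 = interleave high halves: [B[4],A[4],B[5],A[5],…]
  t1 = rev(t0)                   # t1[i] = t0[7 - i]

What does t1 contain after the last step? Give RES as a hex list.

RES = [ 0x7f  0x7d  0x3f  0x6f  0xd7  0x15  0xa8  0xaf ]

  t0: af a8 15 d7 6f 3f 7d 7f
  t1: 7f 7d 3f 6f d7 15 a8 af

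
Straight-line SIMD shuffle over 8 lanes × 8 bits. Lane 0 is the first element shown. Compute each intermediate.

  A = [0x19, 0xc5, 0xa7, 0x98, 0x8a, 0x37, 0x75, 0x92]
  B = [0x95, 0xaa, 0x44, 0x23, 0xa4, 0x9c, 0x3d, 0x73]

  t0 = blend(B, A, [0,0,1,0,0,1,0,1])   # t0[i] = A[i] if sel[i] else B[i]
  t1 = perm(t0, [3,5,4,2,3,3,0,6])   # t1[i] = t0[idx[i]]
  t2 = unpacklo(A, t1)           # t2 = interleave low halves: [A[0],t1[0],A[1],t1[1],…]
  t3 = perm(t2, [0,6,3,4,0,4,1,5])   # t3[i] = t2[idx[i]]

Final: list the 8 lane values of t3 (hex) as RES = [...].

→ t0 |95|aa|a7|23|a4|37|3d|92|
→ t1 |23|37|a4|a7|23|23|95|3d|
→ t2 |19|23|c5|37|a7|a4|98|a7|
→ t3 |19|98|37|a7|19|a7|23|a4|

RES = [ 0x19  0x98  0x37  0xa7  0x19  0xa7  0x23  0xa4 ]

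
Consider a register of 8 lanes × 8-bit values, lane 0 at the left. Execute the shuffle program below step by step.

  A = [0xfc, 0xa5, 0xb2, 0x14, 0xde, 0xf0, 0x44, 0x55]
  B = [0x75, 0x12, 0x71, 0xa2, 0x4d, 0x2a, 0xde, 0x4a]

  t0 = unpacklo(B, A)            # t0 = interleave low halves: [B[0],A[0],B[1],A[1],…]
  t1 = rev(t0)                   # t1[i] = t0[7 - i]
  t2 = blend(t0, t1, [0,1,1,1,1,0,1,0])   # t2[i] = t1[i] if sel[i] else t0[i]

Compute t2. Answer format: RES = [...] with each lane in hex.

RES = [0x75, 0xa2, 0xb2, 0x71, 0xa5, 0xb2, 0xfc, 0x14]

t0 = [0x75, 0xfc, 0x12, 0xa5, 0x71, 0xb2, 0xa2, 0x14]
t1 = [0x14, 0xa2, 0xb2, 0x71, 0xa5, 0x12, 0xfc, 0x75]
t2 = [0x75, 0xa2, 0xb2, 0x71, 0xa5, 0xb2, 0xfc, 0x14]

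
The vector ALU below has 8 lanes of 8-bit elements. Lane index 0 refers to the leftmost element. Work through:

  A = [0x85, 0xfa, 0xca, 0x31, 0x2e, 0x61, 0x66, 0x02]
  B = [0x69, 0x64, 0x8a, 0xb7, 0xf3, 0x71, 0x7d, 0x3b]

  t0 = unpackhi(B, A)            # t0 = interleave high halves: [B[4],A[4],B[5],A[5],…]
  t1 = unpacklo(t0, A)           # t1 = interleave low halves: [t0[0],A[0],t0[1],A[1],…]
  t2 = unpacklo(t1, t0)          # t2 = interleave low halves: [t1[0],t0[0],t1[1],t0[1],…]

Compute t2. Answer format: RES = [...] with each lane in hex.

RES = [0xf3, 0xf3, 0x85, 0x2e, 0x2e, 0x71, 0xfa, 0x61]

t0 = [0xf3, 0x2e, 0x71, 0x61, 0x7d, 0x66, 0x3b, 0x02]
t1 = [0xf3, 0x85, 0x2e, 0xfa, 0x71, 0xca, 0x61, 0x31]
t2 = [0xf3, 0xf3, 0x85, 0x2e, 0x2e, 0x71, 0xfa, 0x61]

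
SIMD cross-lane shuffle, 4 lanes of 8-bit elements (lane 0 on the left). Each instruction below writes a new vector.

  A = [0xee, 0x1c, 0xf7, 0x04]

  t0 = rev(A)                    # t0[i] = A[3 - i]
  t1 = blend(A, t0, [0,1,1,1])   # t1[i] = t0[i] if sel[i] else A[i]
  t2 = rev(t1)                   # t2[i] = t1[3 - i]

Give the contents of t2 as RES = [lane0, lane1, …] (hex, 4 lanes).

t0 = [0x04, 0xf7, 0x1c, 0xee]
t1 = [0xee, 0xf7, 0x1c, 0xee]
t2 = [0xee, 0x1c, 0xf7, 0xee]

RES = [0xee, 0x1c, 0xf7, 0xee]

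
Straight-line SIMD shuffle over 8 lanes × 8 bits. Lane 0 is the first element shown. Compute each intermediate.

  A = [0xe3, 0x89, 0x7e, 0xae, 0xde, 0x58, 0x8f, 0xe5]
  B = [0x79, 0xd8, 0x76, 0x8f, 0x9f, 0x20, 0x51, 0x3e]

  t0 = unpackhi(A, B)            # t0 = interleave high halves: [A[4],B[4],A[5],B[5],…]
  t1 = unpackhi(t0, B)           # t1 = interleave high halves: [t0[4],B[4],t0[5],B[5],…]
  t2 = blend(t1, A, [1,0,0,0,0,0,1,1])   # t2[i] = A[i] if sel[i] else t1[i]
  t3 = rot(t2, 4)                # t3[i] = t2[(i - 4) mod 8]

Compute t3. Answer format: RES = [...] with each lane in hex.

t0 = [0xde, 0x9f, 0x58, 0x20, 0x8f, 0x51, 0xe5, 0x3e]
t1 = [0x8f, 0x9f, 0x51, 0x20, 0xe5, 0x51, 0x3e, 0x3e]
t2 = [0xe3, 0x9f, 0x51, 0x20, 0xe5, 0x51, 0x8f, 0xe5]
t3 = [0xe5, 0x51, 0x8f, 0xe5, 0xe3, 0x9f, 0x51, 0x20]

RES = [0xe5, 0x51, 0x8f, 0xe5, 0xe3, 0x9f, 0x51, 0x20]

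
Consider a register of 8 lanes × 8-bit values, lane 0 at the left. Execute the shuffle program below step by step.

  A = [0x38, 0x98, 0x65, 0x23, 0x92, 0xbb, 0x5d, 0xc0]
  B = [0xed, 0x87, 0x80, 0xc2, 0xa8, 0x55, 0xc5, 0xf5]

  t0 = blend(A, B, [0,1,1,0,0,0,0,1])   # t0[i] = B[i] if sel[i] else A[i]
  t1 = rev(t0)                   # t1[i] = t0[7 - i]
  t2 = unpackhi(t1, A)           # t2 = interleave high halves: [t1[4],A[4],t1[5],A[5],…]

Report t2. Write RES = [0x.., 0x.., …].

RES = [ 0x23  0x92  0x80  0xbb  0x87  0x5d  0x38  0xc0 ]

→ t0 |38|87|80|23|92|bb|5d|f5|
→ t1 |f5|5d|bb|92|23|80|87|38|
→ t2 |23|92|80|bb|87|5d|38|c0|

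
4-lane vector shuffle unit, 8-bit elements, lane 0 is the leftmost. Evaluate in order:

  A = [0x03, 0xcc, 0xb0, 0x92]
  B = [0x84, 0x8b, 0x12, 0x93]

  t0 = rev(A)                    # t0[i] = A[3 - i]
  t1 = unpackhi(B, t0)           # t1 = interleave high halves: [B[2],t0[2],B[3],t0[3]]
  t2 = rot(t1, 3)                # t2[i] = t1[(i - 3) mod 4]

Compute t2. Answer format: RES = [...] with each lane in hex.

RES = [0xcc, 0x93, 0x03, 0x12]

  t0: 92 b0 cc 03
  t1: 12 cc 93 03
  t2: cc 93 03 12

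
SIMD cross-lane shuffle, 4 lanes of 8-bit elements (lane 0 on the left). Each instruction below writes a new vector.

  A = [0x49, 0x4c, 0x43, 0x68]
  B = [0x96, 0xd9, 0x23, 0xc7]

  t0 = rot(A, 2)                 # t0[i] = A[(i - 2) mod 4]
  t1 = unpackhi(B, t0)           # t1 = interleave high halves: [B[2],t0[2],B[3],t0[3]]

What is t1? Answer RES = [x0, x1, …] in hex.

RES = [0x23, 0x49, 0xc7, 0x4c]

t0 = [0x43, 0x68, 0x49, 0x4c]
t1 = [0x23, 0x49, 0xc7, 0x4c]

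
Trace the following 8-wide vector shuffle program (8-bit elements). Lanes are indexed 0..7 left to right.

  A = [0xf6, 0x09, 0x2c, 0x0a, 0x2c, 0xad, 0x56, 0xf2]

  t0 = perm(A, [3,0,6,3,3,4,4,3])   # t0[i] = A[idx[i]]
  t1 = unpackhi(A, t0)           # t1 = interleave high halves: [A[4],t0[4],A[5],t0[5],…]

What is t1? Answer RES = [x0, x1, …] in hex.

RES = [0x2c, 0x0a, 0xad, 0x2c, 0x56, 0x2c, 0xf2, 0x0a]

t0 = [0x0a, 0xf6, 0x56, 0x0a, 0x0a, 0x2c, 0x2c, 0x0a]
t1 = [0x2c, 0x0a, 0xad, 0x2c, 0x56, 0x2c, 0xf2, 0x0a]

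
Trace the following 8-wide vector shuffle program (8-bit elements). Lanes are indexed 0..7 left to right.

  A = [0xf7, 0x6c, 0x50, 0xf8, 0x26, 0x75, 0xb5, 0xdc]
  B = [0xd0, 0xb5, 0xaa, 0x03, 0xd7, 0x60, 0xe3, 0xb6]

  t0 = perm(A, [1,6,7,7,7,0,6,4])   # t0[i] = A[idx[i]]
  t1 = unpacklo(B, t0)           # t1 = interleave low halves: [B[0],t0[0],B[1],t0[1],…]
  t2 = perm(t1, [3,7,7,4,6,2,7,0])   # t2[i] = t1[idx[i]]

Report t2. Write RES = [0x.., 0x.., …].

  t0: 6c b5 dc dc dc f7 b5 26
  t1: d0 6c b5 b5 aa dc 03 dc
  t2: b5 dc dc aa 03 b5 dc d0

RES = [ 0xb5  0xdc  0xdc  0xaa  0x03  0xb5  0xdc  0xd0 ]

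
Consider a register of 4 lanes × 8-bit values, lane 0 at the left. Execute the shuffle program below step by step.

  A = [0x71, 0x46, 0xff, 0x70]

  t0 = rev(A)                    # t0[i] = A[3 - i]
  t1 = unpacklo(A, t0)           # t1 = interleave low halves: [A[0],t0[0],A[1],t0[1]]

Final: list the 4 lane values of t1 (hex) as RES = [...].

t0 = [0x70, 0xff, 0x46, 0x71]
t1 = [0x71, 0x70, 0x46, 0xff]

RES = [0x71, 0x70, 0x46, 0xff]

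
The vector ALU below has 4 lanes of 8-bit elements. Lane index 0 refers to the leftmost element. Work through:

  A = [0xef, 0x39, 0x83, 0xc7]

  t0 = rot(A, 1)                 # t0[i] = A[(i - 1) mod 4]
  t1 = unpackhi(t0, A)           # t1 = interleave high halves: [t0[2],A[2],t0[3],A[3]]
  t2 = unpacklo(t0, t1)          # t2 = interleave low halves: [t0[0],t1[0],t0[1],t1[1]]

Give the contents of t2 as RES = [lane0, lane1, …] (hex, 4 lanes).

  t0: c7 ef 39 83
  t1: 39 83 83 c7
  t2: c7 39 ef 83

RES = [ 0xc7  0x39  0xef  0x83 ]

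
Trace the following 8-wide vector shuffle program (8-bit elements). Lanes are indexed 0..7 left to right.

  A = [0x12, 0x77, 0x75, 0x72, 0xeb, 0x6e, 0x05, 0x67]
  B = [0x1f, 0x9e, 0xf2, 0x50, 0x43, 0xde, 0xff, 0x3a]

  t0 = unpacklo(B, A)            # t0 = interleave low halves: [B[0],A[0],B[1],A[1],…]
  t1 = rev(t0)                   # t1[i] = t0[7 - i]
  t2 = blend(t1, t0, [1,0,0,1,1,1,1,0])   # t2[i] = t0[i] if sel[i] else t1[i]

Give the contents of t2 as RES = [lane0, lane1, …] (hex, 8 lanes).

t0 = [0x1f, 0x12, 0x9e, 0x77, 0xf2, 0x75, 0x50, 0x72]
t1 = [0x72, 0x50, 0x75, 0xf2, 0x77, 0x9e, 0x12, 0x1f]
t2 = [0x1f, 0x50, 0x75, 0x77, 0xf2, 0x75, 0x50, 0x1f]

RES = [ 0x1f  0x50  0x75  0x77  0xf2  0x75  0x50  0x1f ]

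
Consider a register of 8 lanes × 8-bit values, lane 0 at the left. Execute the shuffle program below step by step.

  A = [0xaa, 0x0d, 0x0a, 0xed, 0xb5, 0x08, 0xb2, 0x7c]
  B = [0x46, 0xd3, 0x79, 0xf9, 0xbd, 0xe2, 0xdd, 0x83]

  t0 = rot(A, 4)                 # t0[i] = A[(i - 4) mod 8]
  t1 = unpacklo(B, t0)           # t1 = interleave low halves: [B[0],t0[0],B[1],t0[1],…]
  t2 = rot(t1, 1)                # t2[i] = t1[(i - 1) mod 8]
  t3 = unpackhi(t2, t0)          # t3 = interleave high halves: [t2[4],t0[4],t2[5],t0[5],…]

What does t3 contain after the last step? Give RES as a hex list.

→ t0 |b5|08|b2|7c|aa|0d|0a|ed|
→ t1 |46|b5|d3|08|79|b2|f9|7c|
→ t2 |7c|46|b5|d3|08|79|b2|f9|
→ t3 |08|aa|79|0d|b2|0a|f9|ed|

RES = [ 0x08  0xaa  0x79  0x0d  0xb2  0x0a  0xf9  0xed ]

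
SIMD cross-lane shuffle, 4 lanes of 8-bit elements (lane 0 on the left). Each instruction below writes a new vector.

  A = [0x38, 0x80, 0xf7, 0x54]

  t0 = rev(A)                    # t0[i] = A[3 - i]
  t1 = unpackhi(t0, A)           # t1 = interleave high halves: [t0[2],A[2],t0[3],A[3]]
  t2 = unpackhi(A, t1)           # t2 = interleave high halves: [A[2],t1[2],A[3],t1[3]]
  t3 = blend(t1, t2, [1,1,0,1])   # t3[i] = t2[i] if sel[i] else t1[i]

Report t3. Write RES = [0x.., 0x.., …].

RES = [0xf7, 0x38, 0x38, 0x54]

→ t0 |54|f7|80|38|
→ t1 |80|f7|38|54|
→ t2 |f7|38|54|54|
→ t3 |f7|38|38|54|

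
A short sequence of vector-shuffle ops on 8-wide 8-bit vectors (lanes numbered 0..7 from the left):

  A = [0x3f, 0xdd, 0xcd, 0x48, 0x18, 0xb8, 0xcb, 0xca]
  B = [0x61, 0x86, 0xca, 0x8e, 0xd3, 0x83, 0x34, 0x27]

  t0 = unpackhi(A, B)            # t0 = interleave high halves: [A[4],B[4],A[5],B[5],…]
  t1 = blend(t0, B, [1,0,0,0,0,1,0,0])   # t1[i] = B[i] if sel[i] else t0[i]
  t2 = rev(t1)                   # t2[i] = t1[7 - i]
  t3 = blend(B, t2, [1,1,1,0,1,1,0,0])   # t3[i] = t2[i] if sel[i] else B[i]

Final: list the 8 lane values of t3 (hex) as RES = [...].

  t0: 18 d3 b8 83 cb 34 ca 27
  t1: 61 d3 b8 83 cb 83 ca 27
  t2: 27 ca 83 cb 83 b8 d3 61
  t3: 27 ca 83 8e 83 b8 34 27

RES = [ 0x27  0xca  0x83  0x8e  0x83  0xb8  0x34  0x27 ]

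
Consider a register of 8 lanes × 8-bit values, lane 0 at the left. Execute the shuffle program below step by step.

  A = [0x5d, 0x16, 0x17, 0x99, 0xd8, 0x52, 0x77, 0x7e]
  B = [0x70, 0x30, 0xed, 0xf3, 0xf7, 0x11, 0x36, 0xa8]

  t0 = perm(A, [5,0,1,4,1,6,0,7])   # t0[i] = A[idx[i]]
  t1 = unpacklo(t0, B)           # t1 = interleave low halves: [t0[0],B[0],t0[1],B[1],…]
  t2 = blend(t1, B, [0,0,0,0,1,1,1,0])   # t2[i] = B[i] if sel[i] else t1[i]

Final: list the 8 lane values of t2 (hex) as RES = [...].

RES = [0x52, 0x70, 0x5d, 0x30, 0xf7, 0x11, 0x36, 0xf3]

→ t0 |52|5d|16|d8|16|77|5d|7e|
→ t1 |52|70|5d|30|16|ed|d8|f3|
→ t2 |52|70|5d|30|f7|11|36|f3|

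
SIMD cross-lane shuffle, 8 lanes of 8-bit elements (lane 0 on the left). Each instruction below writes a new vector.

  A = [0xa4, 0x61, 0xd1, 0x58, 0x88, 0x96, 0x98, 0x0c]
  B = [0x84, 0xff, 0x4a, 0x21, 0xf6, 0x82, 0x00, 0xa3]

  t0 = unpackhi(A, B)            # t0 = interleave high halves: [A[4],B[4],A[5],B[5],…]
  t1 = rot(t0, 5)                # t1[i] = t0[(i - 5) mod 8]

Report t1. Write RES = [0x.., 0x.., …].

RES = [ 0x82  0x98  0x00  0x0c  0xa3  0x88  0xf6  0x96 ]

t0 = [0x88, 0xf6, 0x96, 0x82, 0x98, 0x00, 0x0c, 0xa3]
t1 = [0x82, 0x98, 0x00, 0x0c, 0xa3, 0x88, 0xf6, 0x96]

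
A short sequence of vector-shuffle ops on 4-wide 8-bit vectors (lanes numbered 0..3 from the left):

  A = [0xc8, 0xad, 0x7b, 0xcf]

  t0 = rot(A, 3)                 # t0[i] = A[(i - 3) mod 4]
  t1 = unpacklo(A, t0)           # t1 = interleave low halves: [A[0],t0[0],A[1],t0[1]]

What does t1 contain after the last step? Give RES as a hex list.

t0 = [0xad, 0x7b, 0xcf, 0xc8]
t1 = [0xc8, 0xad, 0xad, 0x7b]

RES = [0xc8, 0xad, 0xad, 0x7b]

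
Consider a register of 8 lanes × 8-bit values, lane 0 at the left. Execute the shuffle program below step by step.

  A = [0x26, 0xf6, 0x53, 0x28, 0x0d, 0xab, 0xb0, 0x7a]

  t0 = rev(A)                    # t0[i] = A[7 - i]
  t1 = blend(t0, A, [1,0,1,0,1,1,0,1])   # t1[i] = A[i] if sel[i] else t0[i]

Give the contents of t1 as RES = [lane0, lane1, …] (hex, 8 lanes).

RES = [ 0x26  0xb0  0x53  0x0d  0x0d  0xab  0xf6  0x7a ]

  t0: 7a b0 ab 0d 28 53 f6 26
  t1: 26 b0 53 0d 0d ab f6 7a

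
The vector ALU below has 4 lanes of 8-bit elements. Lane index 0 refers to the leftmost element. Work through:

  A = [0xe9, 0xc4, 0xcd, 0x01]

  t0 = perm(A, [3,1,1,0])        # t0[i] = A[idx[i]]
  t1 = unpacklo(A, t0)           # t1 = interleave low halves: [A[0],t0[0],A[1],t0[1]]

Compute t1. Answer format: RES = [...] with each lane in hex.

RES = [ 0xe9  0x01  0xc4  0xc4 ]

→ t0 |01|c4|c4|e9|
→ t1 |e9|01|c4|c4|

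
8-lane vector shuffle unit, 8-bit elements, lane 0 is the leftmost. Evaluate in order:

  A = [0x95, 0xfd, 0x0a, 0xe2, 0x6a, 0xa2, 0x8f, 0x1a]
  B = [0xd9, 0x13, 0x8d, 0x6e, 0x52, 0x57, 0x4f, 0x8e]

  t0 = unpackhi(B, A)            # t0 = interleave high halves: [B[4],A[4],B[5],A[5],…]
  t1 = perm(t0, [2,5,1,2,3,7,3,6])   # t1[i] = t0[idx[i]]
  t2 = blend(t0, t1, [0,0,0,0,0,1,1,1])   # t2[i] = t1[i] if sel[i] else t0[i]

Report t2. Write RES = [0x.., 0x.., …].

RES = [ 0x52  0x6a  0x57  0xa2  0x4f  0x1a  0xa2  0x8e ]

  t0: 52 6a 57 a2 4f 8f 8e 1a
  t1: 57 8f 6a 57 a2 1a a2 8e
  t2: 52 6a 57 a2 4f 1a a2 8e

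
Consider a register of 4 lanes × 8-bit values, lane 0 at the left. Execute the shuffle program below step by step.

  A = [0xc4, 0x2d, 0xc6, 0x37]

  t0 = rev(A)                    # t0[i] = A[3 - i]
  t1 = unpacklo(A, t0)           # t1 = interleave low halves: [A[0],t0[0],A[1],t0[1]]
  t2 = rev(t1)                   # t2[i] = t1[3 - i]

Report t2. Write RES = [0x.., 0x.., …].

RES = [0xc6, 0x2d, 0x37, 0xc4]

t0 = [0x37, 0xc6, 0x2d, 0xc4]
t1 = [0xc4, 0x37, 0x2d, 0xc6]
t2 = [0xc6, 0x2d, 0x37, 0xc4]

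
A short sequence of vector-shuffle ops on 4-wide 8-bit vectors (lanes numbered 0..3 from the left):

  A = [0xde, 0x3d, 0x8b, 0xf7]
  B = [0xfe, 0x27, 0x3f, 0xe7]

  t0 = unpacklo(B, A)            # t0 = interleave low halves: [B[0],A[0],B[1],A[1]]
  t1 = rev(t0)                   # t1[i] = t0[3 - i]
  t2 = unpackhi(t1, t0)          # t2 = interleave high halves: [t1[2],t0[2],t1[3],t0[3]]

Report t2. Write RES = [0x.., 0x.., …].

RES = [ 0xde  0x27  0xfe  0x3d ]

→ t0 |fe|de|27|3d|
→ t1 |3d|27|de|fe|
→ t2 |de|27|fe|3d|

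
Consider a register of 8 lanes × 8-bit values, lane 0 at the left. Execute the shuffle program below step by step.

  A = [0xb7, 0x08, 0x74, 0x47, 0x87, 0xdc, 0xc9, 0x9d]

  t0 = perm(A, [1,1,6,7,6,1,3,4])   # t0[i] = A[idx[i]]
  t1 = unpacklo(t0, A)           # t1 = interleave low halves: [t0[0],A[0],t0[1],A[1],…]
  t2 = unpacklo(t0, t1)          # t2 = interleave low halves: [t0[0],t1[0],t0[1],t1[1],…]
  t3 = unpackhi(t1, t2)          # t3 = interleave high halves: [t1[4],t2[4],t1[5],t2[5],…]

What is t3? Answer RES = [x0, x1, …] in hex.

t0 = [0x08, 0x08, 0xc9, 0x9d, 0xc9, 0x08, 0x47, 0x87]
t1 = [0x08, 0xb7, 0x08, 0x08, 0xc9, 0x74, 0x9d, 0x47]
t2 = [0x08, 0x08, 0x08, 0xb7, 0xc9, 0x08, 0x9d, 0x08]
t3 = [0xc9, 0xc9, 0x74, 0x08, 0x9d, 0x9d, 0x47, 0x08]

RES = [0xc9, 0xc9, 0x74, 0x08, 0x9d, 0x9d, 0x47, 0x08]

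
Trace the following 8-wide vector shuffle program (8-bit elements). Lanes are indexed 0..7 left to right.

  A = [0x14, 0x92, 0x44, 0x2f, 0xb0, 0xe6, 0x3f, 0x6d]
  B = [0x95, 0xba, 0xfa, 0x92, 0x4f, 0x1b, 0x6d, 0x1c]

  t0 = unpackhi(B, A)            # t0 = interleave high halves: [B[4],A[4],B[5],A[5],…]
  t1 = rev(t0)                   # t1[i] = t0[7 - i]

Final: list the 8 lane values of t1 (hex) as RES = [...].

→ t0 |4f|b0|1b|e6|6d|3f|1c|6d|
→ t1 |6d|1c|3f|6d|e6|1b|b0|4f|

RES = [0x6d, 0x1c, 0x3f, 0x6d, 0xe6, 0x1b, 0xb0, 0x4f]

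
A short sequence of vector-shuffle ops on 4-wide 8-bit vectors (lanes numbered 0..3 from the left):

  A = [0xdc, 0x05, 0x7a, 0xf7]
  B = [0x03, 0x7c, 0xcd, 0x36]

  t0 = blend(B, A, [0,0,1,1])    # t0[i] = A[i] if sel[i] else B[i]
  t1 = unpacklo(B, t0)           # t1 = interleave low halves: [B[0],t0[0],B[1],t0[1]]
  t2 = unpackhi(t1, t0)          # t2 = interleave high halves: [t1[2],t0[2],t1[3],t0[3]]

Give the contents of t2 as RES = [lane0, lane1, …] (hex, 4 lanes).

RES = [ 0x7c  0x7a  0x7c  0xf7 ]

→ t0 |03|7c|7a|f7|
→ t1 |03|03|7c|7c|
→ t2 |7c|7a|7c|f7|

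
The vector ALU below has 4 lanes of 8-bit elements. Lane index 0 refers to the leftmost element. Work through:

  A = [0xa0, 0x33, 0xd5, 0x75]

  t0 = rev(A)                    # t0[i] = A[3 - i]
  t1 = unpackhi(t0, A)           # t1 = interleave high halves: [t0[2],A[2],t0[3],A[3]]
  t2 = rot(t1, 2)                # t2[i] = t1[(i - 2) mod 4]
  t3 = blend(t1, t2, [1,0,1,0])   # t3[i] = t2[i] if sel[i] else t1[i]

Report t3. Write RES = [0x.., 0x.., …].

RES = [ 0xa0  0xd5  0x33  0x75 ]

  t0: 75 d5 33 a0
  t1: 33 d5 a0 75
  t2: a0 75 33 d5
  t3: a0 d5 33 75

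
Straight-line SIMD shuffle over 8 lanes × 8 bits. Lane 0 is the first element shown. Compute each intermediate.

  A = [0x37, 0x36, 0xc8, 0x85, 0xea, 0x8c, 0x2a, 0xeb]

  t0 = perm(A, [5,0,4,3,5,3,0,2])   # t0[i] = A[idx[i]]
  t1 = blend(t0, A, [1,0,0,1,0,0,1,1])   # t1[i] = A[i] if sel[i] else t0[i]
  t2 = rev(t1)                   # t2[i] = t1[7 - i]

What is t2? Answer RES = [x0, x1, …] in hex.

RES = [0xeb, 0x2a, 0x85, 0x8c, 0x85, 0xea, 0x37, 0x37]

t0 = [0x8c, 0x37, 0xea, 0x85, 0x8c, 0x85, 0x37, 0xc8]
t1 = [0x37, 0x37, 0xea, 0x85, 0x8c, 0x85, 0x2a, 0xeb]
t2 = [0xeb, 0x2a, 0x85, 0x8c, 0x85, 0xea, 0x37, 0x37]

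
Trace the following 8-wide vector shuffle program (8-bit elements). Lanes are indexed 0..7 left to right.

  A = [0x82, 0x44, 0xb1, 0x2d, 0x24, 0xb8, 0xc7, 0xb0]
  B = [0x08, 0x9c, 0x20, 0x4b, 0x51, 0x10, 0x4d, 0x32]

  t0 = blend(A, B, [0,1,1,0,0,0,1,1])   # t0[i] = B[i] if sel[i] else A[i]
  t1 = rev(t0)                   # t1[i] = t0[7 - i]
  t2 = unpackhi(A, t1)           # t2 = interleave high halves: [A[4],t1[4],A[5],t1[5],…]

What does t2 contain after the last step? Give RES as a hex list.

RES = [ 0x24  0x2d  0xb8  0x20  0xc7  0x9c  0xb0  0x82 ]

  t0: 82 9c 20 2d 24 b8 4d 32
  t1: 32 4d b8 24 2d 20 9c 82
  t2: 24 2d b8 20 c7 9c b0 82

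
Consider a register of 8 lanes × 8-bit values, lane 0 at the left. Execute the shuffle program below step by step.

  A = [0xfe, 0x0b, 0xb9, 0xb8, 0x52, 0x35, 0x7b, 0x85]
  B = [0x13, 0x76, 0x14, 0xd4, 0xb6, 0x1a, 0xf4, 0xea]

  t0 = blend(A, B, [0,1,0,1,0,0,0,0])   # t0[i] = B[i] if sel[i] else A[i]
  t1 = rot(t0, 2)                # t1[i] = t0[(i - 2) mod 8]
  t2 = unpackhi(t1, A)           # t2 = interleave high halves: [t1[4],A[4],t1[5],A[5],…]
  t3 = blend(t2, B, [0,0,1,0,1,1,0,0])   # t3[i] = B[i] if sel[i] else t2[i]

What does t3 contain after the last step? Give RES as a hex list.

t0 = [0xfe, 0x76, 0xb9, 0xd4, 0x52, 0x35, 0x7b, 0x85]
t1 = [0x7b, 0x85, 0xfe, 0x76, 0xb9, 0xd4, 0x52, 0x35]
t2 = [0xb9, 0x52, 0xd4, 0x35, 0x52, 0x7b, 0x35, 0x85]
t3 = [0xb9, 0x52, 0x14, 0x35, 0xb6, 0x1a, 0x35, 0x85]

RES = [ 0xb9  0x52  0x14  0x35  0xb6  0x1a  0x35  0x85 ]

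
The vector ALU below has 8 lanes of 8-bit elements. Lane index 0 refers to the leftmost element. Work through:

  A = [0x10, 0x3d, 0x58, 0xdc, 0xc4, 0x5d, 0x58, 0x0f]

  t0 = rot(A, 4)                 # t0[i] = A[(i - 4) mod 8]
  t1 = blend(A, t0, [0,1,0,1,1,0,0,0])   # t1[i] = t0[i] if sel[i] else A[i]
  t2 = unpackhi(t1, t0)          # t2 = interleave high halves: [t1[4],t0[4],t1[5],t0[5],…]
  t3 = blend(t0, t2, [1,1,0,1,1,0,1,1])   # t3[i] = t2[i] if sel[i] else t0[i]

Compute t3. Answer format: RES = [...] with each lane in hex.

  t0: c4 5d 58 0f 10 3d 58 dc
  t1: 10 5d 58 0f 10 5d 58 0f
  t2: 10 10 5d 3d 58 58 0f dc
  t3: 10 10 58 3d 58 3d 0f dc

RES = [ 0x10  0x10  0x58  0x3d  0x58  0x3d  0x0f  0xdc ]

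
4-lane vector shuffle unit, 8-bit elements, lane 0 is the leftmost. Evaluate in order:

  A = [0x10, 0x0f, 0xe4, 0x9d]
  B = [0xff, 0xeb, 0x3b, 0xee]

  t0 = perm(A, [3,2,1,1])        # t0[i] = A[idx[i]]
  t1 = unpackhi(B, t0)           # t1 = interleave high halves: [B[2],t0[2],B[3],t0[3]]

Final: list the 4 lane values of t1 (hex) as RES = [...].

RES = [ 0x3b  0x0f  0xee  0x0f ]

  t0: 9d e4 0f 0f
  t1: 3b 0f ee 0f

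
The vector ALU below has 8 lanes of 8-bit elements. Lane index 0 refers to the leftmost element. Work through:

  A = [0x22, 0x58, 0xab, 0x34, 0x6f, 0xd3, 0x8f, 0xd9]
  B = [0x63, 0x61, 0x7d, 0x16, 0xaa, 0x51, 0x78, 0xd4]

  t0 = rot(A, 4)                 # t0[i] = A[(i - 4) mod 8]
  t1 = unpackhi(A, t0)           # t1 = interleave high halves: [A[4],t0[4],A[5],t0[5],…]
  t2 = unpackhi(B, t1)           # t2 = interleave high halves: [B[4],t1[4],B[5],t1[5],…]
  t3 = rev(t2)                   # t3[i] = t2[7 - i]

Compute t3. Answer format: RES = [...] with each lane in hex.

  t0: 6f d3 8f d9 22 58 ab 34
  t1: 6f 22 d3 58 8f ab d9 34
  t2: aa 8f 51 ab 78 d9 d4 34
  t3: 34 d4 d9 78 ab 51 8f aa

RES = [0x34, 0xd4, 0xd9, 0x78, 0xab, 0x51, 0x8f, 0xaa]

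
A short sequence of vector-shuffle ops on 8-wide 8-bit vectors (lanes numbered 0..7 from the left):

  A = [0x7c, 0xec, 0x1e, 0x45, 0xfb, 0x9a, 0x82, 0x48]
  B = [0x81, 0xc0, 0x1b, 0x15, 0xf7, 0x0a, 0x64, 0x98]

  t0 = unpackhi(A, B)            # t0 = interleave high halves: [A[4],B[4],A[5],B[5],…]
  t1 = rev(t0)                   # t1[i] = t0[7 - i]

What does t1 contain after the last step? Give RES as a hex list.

RES = [ 0x98  0x48  0x64  0x82  0x0a  0x9a  0xf7  0xfb ]

t0 = [0xfb, 0xf7, 0x9a, 0x0a, 0x82, 0x64, 0x48, 0x98]
t1 = [0x98, 0x48, 0x64, 0x82, 0x0a, 0x9a, 0xf7, 0xfb]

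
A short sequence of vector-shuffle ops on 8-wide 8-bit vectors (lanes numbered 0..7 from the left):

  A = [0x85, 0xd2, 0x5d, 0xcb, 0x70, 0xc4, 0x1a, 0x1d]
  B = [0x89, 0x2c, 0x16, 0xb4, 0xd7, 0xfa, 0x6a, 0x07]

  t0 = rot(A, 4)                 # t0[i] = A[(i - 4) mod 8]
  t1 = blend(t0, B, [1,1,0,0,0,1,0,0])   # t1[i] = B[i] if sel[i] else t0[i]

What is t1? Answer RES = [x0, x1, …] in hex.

→ t0 |70|c4|1a|1d|85|d2|5d|cb|
→ t1 |89|2c|1a|1d|85|fa|5d|cb|

RES = [0x89, 0x2c, 0x1a, 0x1d, 0x85, 0xfa, 0x5d, 0xcb]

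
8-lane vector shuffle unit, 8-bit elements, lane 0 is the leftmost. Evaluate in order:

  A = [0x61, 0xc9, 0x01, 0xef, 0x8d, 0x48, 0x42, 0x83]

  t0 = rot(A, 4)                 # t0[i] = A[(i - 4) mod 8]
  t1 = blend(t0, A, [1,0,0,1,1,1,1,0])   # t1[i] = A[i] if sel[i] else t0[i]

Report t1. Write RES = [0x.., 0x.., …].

  t0: 8d 48 42 83 61 c9 01 ef
  t1: 61 48 42 ef 8d 48 42 ef

RES = [0x61, 0x48, 0x42, 0xef, 0x8d, 0x48, 0x42, 0xef]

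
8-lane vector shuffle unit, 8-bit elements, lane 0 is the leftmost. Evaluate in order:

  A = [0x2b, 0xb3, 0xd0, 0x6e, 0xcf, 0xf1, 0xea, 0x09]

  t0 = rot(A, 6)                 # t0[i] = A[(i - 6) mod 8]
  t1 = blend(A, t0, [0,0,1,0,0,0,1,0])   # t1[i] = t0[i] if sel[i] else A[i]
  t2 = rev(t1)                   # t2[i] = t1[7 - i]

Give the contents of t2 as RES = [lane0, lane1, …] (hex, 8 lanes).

t0 = [0xd0, 0x6e, 0xcf, 0xf1, 0xea, 0x09, 0x2b, 0xb3]
t1 = [0x2b, 0xb3, 0xcf, 0x6e, 0xcf, 0xf1, 0x2b, 0x09]
t2 = [0x09, 0x2b, 0xf1, 0xcf, 0x6e, 0xcf, 0xb3, 0x2b]

RES = [ 0x09  0x2b  0xf1  0xcf  0x6e  0xcf  0xb3  0x2b ]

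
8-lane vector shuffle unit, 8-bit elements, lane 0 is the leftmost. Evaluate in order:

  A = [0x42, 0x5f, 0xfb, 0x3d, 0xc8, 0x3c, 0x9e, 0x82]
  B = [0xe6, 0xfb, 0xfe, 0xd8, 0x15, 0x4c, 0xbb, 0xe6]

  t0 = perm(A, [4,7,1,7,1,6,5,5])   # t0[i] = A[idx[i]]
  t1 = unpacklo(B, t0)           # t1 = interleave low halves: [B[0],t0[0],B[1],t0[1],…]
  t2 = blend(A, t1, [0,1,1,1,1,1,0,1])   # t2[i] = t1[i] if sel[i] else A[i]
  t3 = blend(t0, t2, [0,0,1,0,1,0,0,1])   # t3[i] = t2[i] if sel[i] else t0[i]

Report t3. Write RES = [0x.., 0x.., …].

t0 = [0xc8, 0x82, 0x5f, 0x82, 0x5f, 0x9e, 0x3c, 0x3c]
t1 = [0xe6, 0xc8, 0xfb, 0x82, 0xfe, 0x5f, 0xd8, 0x82]
t2 = [0x42, 0xc8, 0xfb, 0x82, 0xfe, 0x5f, 0x9e, 0x82]
t3 = [0xc8, 0x82, 0xfb, 0x82, 0xfe, 0x9e, 0x3c, 0x82]

RES = [ 0xc8  0x82  0xfb  0x82  0xfe  0x9e  0x3c  0x82 ]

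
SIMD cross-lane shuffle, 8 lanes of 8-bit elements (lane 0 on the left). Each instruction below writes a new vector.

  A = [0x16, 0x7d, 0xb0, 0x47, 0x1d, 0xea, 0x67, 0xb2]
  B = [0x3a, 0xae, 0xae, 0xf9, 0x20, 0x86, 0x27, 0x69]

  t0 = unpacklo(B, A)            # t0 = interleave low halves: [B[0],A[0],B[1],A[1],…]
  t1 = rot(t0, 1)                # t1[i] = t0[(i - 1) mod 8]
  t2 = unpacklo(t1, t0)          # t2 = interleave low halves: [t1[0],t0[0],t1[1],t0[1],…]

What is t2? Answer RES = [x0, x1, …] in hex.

RES = [ 0x47  0x3a  0x3a  0x16  0x16  0xae  0xae  0x7d ]

→ t0 |3a|16|ae|7d|ae|b0|f9|47|
→ t1 |47|3a|16|ae|7d|ae|b0|f9|
→ t2 |47|3a|3a|16|16|ae|ae|7d|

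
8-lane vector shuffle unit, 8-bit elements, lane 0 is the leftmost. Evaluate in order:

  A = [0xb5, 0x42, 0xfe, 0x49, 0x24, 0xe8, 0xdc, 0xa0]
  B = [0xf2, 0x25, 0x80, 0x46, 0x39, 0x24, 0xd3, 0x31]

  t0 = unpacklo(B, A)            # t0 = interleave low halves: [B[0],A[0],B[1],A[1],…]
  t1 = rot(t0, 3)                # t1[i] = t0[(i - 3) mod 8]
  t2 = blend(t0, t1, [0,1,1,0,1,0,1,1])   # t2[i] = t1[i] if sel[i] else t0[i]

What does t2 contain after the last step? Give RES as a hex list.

  t0: f2 b5 25 42 80 fe 46 49
  t1: fe 46 49 f2 b5 25 42 80
  t2: f2 46 49 42 b5 fe 42 80

RES = [ 0xf2  0x46  0x49  0x42  0xb5  0xfe  0x42  0x80 ]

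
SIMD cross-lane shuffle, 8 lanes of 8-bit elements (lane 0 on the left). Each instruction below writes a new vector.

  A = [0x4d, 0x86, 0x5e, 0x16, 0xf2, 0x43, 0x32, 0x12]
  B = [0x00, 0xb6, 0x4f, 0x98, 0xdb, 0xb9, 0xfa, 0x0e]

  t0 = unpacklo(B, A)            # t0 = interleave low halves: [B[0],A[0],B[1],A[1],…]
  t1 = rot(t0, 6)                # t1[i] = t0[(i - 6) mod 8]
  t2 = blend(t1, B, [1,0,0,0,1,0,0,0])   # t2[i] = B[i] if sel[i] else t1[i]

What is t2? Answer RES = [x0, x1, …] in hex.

  t0: 00 4d b6 86 4f 5e 98 16
  t1: b6 86 4f 5e 98 16 00 4d
  t2: 00 86 4f 5e db 16 00 4d

RES = [0x00, 0x86, 0x4f, 0x5e, 0xdb, 0x16, 0x00, 0x4d]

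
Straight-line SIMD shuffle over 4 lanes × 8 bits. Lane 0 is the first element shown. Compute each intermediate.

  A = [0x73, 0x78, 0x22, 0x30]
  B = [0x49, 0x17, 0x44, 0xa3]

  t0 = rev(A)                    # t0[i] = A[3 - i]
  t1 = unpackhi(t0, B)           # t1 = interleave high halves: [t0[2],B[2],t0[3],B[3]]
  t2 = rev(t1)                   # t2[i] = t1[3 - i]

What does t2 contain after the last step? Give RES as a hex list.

RES = [ 0xa3  0x73  0x44  0x78 ]

t0 = [0x30, 0x22, 0x78, 0x73]
t1 = [0x78, 0x44, 0x73, 0xa3]
t2 = [0xa3, 0x73, 0x44, 0x78]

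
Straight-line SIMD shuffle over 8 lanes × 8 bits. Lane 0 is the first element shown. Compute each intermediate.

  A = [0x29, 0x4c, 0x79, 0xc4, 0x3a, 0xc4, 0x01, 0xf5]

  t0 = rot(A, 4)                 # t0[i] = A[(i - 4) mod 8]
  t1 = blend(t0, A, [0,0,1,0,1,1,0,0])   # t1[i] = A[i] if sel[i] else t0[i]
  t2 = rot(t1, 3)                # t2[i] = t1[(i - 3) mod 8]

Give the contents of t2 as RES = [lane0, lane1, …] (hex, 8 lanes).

  t0: 3a c4 01 f5 29 4c 79 c4
  t1: 3a c4 79 f5 3a c4 79 c4
  t2: c4 79 c4 3a c4 79 f5 3a

RES = [ 0xc4  0x79  0xc4  0x3a  0xc4  0x79  0xf5  0x3a ]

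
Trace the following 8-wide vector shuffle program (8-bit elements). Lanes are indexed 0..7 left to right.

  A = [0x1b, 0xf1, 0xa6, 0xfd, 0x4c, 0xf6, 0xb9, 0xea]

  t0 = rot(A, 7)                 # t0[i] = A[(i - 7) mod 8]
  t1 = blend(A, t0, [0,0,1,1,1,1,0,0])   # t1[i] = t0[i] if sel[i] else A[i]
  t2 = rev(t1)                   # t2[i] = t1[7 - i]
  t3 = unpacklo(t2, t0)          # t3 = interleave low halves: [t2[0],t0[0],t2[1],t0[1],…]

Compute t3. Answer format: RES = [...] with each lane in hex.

RES = [0xea, 0xf1, 0xb9, 0xa6, 0xb9, 0xfd, 0xf6, 0x4c]

→ t0 |f1|a6|fd|4c|f6|b9|ea|1b|
→ t1 |1b|f1|fd|4c|f6|b9|b9|ea|
→ t2 |ea|b9|b9|f6|4c|fd|f1|1b|
→ t3 |ea|f1|b9|a6|b9|fd|f6|4c|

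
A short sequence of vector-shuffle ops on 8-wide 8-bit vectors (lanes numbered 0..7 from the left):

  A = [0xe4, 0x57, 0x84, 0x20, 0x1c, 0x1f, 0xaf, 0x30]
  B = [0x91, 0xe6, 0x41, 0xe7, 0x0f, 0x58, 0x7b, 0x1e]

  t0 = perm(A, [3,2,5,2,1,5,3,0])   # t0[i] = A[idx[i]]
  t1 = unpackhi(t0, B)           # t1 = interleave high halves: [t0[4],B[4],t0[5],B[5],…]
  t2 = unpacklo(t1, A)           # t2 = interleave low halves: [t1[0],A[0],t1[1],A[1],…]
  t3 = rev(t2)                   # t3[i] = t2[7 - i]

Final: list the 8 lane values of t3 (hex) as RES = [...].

  t0: 20 84 1f 84 57 1f 20 e4
  t1: 57 0f 1f 58 20 7b e4 1e
  t2: 57 e4 0f 57 1f 84 58 20
  t3: 20 58 84 1f 57 0f e4 57

RES = [0x20, 0x58, 0x84, 0x1f, 0x57, 0x0f, 0xe4, 0x57]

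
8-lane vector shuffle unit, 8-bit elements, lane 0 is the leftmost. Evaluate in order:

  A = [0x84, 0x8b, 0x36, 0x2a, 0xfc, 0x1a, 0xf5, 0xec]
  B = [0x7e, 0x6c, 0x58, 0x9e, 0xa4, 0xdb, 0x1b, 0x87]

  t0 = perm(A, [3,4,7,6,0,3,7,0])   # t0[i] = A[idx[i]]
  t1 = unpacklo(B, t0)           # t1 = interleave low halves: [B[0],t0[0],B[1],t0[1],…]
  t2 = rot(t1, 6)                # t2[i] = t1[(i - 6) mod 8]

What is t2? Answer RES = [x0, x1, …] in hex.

RES = [0x6c, 0xfc, 0x58, 0xec, 0x9e, 0xf5, 0x7e, 0x2a]

→ t0 |2a|fc|ec|f5|84|2a|ec|84|
→ t1 |7e|2a|6c|fc|58|ec|9e|f5|
→ t2 |6c|fc|58|ec|9e|f5|7e|2a|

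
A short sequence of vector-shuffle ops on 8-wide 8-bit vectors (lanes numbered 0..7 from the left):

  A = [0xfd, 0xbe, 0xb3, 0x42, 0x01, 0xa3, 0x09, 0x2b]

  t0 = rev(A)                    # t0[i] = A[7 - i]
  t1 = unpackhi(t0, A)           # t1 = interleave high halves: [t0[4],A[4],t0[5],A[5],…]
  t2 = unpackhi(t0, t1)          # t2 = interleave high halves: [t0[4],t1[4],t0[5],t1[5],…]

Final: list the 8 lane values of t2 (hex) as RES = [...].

RES = [0x42, 0xbe, 0xb3, 0x09, 0xbe, 0xfd, 0xfd, 0x2b]

t0 = [0x2b, 0x09, 0xa3, 0x01, 0x42, 0xb3, 0xbe, 0xfd]
t1 = [0x42, 0x01, 0xb3, 0xa3, 0xbe, 0x09, 0xfd, 0x2b]
t2 = [0x42, 0xbe, 0xb3, 0x09, 0xbe, 0xfd, 0xfd, 0x2b]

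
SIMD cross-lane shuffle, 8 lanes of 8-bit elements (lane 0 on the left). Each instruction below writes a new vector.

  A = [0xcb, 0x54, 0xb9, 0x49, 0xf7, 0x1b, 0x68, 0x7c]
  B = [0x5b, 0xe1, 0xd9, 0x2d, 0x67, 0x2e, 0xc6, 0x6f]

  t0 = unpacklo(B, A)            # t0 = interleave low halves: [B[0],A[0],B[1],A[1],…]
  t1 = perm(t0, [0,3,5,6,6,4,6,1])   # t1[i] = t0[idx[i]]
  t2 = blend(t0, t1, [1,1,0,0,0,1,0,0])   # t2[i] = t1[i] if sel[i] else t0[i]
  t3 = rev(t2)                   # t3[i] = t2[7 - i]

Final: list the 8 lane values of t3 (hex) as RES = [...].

  t0: 5b cb e1 54 d9 b9 2d 49
  t1: 5b 54 b9 2d 2d d9 2d cb
  t2: 5b 54 e1 54 d9 d9 2d 49
  t3: 49 2d d9 d9 54 e1 54 5b

RES = [ 0x49  0x2d  0xd9  0xd9  0x54  0xe1  0x54  0x5b ]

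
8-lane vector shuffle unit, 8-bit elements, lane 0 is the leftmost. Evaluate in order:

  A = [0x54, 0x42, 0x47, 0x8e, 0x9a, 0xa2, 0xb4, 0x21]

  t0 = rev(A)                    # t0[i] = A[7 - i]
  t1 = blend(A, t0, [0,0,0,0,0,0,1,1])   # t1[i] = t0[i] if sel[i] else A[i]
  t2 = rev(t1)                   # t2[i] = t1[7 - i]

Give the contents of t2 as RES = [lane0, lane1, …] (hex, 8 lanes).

RES = [ 0x54  0x42  0xa2  0x9a  0x8e  0x47  0x42  0x54 ]

t0 = [0x21, 0xb4, 0xa2, 0x9a, 0x8e, 0x47, 0x42, 0x54]
t1 = [0x54, 0x42, 0x47, 0x8e, 0x9a, 0xa2, 0x42, 0x54]
t2 = [0x54, 0x42, 0xa2, 0x9a, 0x8e, 0x47, 0x42, 0x54]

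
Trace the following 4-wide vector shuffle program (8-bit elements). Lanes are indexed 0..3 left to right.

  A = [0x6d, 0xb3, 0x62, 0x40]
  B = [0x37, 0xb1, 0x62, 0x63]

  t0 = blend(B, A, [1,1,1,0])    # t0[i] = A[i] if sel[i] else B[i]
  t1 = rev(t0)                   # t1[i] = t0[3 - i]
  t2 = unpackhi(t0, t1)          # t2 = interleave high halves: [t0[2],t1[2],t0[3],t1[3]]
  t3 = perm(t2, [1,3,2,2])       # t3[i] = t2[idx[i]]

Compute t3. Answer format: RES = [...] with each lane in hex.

t0 = [0x6d, 0xb3, 0x62, 0x63]
t1 = [0x63, 0x62, 0xb3, 0x6d]
t2 = [0x62, 0xb3, 0x63, 0x6d]
t3 = [0xb3, 0x6d, 0x63, 0x63]

RES = [ 0xb3  0x6d  0x63  0x63 ]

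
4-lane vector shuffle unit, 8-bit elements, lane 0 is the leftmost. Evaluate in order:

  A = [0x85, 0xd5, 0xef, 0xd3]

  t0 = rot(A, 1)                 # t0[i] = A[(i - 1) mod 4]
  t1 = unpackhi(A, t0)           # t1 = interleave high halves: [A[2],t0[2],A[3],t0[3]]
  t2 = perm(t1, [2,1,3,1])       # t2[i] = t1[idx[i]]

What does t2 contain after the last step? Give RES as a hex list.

RES = [ 0xd3  0xd5  0xef  0xd5 ]

→ t0 |d3|85|d5|ef|
→ t1 |ef|d5|d3|ef|
→ t2 |d3|d5|ef|d5|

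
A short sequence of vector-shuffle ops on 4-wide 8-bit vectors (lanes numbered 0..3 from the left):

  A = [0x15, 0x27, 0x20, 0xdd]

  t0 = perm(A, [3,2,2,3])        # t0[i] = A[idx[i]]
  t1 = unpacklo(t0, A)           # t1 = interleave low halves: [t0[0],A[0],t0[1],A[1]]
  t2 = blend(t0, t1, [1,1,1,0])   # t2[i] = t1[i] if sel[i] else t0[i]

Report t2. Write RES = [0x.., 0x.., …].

RES = [0xdd, 0x15, 0x20, 0xdd]

→ t0 |dd|20|20|dd|
→ t1 |dd|15|20|27|
→ t2 |dd|15|20|dd|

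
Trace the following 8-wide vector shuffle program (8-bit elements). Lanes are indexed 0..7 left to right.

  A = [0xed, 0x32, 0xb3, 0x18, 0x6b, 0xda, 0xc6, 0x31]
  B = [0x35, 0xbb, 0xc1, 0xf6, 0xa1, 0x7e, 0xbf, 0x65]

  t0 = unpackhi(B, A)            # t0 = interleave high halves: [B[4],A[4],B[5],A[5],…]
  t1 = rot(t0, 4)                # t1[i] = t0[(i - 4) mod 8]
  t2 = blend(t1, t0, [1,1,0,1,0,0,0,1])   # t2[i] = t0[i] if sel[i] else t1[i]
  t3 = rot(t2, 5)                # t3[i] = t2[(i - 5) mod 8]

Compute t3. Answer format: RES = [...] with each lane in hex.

RES = [ 0xda  0xa1  0x6b  0x7e  0x31  0xa1  0x6b  0x65 ]

  t0: a1 6b 7e da bf c6 65 31
  t1: bf c6 65 31 a1 6b 7e da
  t2: a1 6b 65 da a1 6b 7e 31
  t3: da a1 6b 7e 31 a1 6b 65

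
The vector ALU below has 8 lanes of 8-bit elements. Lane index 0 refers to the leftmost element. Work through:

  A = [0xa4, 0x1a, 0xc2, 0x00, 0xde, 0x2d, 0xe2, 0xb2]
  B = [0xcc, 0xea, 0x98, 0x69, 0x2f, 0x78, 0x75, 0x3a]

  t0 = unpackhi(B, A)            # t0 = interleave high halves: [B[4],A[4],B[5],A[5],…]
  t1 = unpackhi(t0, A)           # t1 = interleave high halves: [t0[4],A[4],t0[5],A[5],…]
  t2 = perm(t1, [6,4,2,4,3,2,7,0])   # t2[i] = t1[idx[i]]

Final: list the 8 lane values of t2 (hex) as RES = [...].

RES = [0xb2, 0x3a, 0xe2, 0x3a, 0x2d, 0xe2, 0xb2, 0x75]

→ t0 |2f|de|78|2d|75|e2|3a|b2|
→ t1 |75|de|e2|2d|3a|e2|b2|b2|
→ t2 |b2|3a|e2|3a|2d|e2|b2|75|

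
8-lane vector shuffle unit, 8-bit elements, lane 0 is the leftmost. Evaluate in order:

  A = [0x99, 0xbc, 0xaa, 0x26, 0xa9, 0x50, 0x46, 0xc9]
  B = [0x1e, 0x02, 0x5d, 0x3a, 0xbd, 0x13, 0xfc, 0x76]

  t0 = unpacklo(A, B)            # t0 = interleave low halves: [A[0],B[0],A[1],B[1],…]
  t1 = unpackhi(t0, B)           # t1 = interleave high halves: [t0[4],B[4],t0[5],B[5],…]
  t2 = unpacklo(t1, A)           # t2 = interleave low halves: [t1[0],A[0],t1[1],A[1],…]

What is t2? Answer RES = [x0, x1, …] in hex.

RES = [0xaa, 0x99, 0xbd, 0xbc, 0x5d, 0xaa, 0x13, 0x26]

  t0: 99 1e bc 02 aa 5d 26 3a
  t1: aa bd 5d 13 26 fc 3a 76
  t2: aa 99 bd bc 5d aa 13 26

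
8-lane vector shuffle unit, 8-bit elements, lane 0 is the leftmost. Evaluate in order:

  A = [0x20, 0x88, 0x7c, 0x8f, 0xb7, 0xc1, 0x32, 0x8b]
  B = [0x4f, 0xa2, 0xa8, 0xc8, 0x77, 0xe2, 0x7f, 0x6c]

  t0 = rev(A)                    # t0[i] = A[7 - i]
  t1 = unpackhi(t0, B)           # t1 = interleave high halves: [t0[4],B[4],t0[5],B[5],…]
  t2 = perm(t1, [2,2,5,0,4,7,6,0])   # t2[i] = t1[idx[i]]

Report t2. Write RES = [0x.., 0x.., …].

RES = [ 0x7c  0x7c  0x7f  0x8f  0x88  0x6c  0x20  0x8f ]

t0 = [0x8b, 0x32, 0xc1, 0xb7, 0x8f, 0x7c, 0x88, 0x20]
t1 = [0x8f, 0x77, 0x7c, 0xe2, 0x88, 0x7f, 0x20, 0x6c]
t2 = [0x7c, 0x7c, 0x7f, 0x8f, 0x88, 0x6c, 0x20, 0x8f]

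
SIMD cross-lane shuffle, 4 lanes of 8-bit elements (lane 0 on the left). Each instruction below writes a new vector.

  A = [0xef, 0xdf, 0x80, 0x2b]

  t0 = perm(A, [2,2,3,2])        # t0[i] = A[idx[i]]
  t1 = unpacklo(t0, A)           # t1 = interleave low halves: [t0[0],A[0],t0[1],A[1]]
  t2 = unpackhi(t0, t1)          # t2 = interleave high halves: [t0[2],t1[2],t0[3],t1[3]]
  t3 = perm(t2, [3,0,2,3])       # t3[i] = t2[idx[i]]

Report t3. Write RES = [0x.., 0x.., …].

t0 = [0x80, 0x80, 0x2b, 0x80]
t1 = [0x80, 0xef, 0x80, 0xdf]
t2 = [0x2b, 0x80, 0x80, 0xdf]
t3 = [0xdf, 0x2b, 0x80, 0xdf]

RES = [0xdf, 0x2b, 0x80, 0xdf]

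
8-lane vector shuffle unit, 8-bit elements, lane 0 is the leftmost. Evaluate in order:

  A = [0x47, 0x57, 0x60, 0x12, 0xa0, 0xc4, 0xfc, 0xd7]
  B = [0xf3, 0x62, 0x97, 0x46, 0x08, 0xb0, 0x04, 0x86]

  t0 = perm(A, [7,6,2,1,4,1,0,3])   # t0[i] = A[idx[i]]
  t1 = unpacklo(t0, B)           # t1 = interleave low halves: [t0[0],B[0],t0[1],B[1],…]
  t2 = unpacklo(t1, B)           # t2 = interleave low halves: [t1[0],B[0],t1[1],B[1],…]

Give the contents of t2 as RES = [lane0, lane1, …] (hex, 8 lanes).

RES = [ 0xd7  0xf3  0xf3  0x62  0xfc  0x97  0x62  0x46 ]

→ t0 |d7|fc|60|57|a0|57|47|12|
→ t1 |d7|f3|fc|62|60|97|57|46|
→ t2 |d7|f3|f3|62|fc|97|62|46|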